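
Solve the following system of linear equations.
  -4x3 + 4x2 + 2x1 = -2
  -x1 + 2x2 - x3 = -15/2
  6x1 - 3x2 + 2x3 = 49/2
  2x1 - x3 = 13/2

x1 = 3, x2 = -5/2, x3 = -1/2

Row-reduce the augmented matrix:
R1 ← R1 / (2).
R2 ← R2 + 1·R1.
R3 ← R3 − 6·R1.
R4 ← R4 − 2·R1.
R2 ← R2 / (4).
R1 ← R1 − 2·R2.
R3 ← R3 + 15·R2.
R4 ← R4 + 4·R2.
R3 ← R3 / (11/4).
R1 ← R1 + 1/2·R3.
R2 ← R2 + 3/4·R3.
R4 reduces to 0 = 0, so the extra equation is consistent.
Reading off the reduced rows gives x1 = 3, x2 = -5/2, x3 = -1/2.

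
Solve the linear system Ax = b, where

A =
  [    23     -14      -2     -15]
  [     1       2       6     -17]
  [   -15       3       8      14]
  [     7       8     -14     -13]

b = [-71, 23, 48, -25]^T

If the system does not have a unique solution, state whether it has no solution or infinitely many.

Row-reduce:
R1 ← R1 / (23).
R2 ← R2 − 1·R1.
R3 ← R3 + 15·R1.
R4 ← R4 − 7·R1.
R2 ← R2 / (60/23).
R1 ← R1 + 14/23·R2.
R3 ← R3 + 141/23·R2.
R4 ← R4 − 282/23·R2.
R3 ← R3 / (21).
R1 ← R1 − 4/3·R3.
R2 ← R2 − 7/3·R3.
R4 ← R4 + 42·R3.
Rank is 3 with 4 unknowns, leaving x_4 free.

infinitely many solutions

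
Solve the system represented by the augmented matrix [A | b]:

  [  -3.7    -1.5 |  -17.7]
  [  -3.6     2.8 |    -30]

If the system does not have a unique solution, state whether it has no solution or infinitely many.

x_1 = 6, x_2 = -3

Row-reduce the augmented matrix:
R1 ← R1 / (-37/10).
R2 ← R2 + 18/5·R1.
R2 ← R2 / (788/185).
R1 ← R1 − 15/37·R2.
Reading off the reduced rows gives x_1 = 6, x_2 = -3.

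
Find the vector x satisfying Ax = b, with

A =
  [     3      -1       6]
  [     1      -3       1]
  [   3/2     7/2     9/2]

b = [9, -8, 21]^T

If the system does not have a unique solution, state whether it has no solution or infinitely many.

Row-reduce:
R1 ← R1 / (3).
R2 ← R2 − 1·R1.
R3 ← R3 − 3/2·R1.
R2 ← R2 / (-8/3).
R1 ← R1 + 1/3·R2.
R3 ← R3 − 4·R2.
Rank is 2 with 3 unknowns, leaving x_3 free.

infinitely many solutions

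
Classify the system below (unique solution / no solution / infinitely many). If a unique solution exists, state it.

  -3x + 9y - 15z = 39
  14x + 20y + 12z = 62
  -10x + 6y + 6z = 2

Row-reduce the augmented matrix:
R1 ← R1 / (-3).
R2 ← R2 − 14·R1.
R3 ← R3 + 10·R1.
R2 ← R2 / (62).
R1 ← R1 + 3·R2.
R3 ← R3 + 24·R2.
R3 ← R3 / (1040/31).
R1 ← R1 − 68/31·R3.
R2 ← R2 + 29/31·R3.
Reading off the reduced rows gives x = 1, y = 3, z = -1.

x = 1, y = 3, z = -1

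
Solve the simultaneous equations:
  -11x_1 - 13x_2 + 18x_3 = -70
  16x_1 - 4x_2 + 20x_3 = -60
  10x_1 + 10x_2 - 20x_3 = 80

x_1 = 1, x_2 = -1, x_3 = -4

Row-reduce the augmented matrix:
R1 ← R1 / (-11).
R2 ← R2 − 16·R1.
R3 ← R3 − 10·R1.
R2 ← R2 / (-252/11).
R1 ← R1 − 13/11·R2.
R3 ← R3 + 20/11·R2.
R3 ← R3 / (-460/63).
R1 ← R1 − 47/63·R3.
R2 ← R2 + 127/63·R3.
Reading off the reduced rows gives x_1 = 1, x_2 = -1, x_3 = -4.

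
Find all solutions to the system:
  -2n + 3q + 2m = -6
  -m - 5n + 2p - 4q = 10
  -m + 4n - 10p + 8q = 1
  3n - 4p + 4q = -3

Row-reduce:
R1 ← R1 / (2).
R2 ← R2 + 1·R1.
R3 ← R3 + 1·R1.
R2 ← R2 / (-6).
R1 ← R1 + 1·R2.
R3 ← R3 − 3·R2.
R4 ← R4 − 3·R2.
R3 ← R3 / (-9).
R1 ← R1 + 1/3·R3.
R2 ← R2 + 1/3·R3.
R4 ← R4 + 3·R3.
Rank is 3 with 4 unknowns, leaving q free.

infinitely many solutions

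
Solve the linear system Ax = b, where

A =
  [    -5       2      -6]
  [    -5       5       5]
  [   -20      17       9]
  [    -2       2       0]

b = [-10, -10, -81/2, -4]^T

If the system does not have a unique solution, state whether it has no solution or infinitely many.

Row-reduce:
R1 ← R1 / (-5).
R2 ← R2 + 5·R1.
R3 ← R3 + 20·R1.
R4 ← R4 + 2·R1.
R2 ← R2 / (3).
R1 ← R1 + 2/5·R2.
R3 ← R3 − 9·R2.
R4 ← R4 − 6/5·R2.
Swap R3 and R4.
R3 ← R3 / (-2).
R1 ← R1 − 8/3·R3.
R2 ← R2 − 11/3·R3.
Row 4 reduces to 0 = -1/2, a contradiction. The system is inconsistent.

no solution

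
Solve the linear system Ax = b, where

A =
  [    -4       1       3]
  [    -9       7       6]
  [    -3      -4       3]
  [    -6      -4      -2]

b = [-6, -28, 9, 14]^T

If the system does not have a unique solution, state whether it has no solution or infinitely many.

no solution

Row-reduce:
R1 ← R1 / (-4).
R2 ← R2 + 9·R1.
R3 ← R3 + 3·R1.
R4 ← R4 + 6·R1.
R2 ← R2 / (19/4).
R1 ← R1 + 1/4·R2.
R3 ← R3 + 19/4·R2.
R4 ← R4 + 11/2·R2.
Swap R3 and R4.
R3 ← R3 / (-140/19).
R1 ← R1 + 15/19·R3.
R2 ← R2 + 3/19·R3.
Row 4 reduces to 0 = -1, a contradiction. The system is inconsistent.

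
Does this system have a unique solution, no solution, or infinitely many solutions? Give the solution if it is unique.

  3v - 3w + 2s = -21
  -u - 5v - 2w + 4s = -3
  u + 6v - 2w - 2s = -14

Row-reduce:
Swap R1 and R2.
R1 ← R1 / (-1).
R3 ← R3 − 1·R1.
R2 ← R2 / (3).
R1 ← R1 − 5·R2.
R3 ← R3 − 1·R2.
R3 ← R3 / (-3).
R1 ← R1 − 7·R3.
R2 ← R2 + 1·R3.
Rank is 3 with 4 unknowns, leaving s free.

infinitely many solutions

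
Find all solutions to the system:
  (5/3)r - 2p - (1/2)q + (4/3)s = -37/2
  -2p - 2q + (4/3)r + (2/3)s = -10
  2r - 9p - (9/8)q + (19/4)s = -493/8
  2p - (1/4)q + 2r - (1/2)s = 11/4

no solution

Row-reduce:
R1 ← R1 / (-2).
R2 ← R2 + 2·R1.
R3 ← R3 + 9·R1.
R4 ← R4 − 2·R1.
R2 ← R2 / (-3/2).
R1 ← R1 − 1/4·R2.
R3 ← R3 − 9/8·R2.
R4 ← R4 + 3/4·R2.
R3 ← R3 / (-23/4).
R1 ← R1 + 8/9·R3.
R2 ← R2 − 2/9·R3.
R4 ← R4 − 23/6·R3.
Row 4 reduces to 0 = -4/3, a contradiction. The system is inconsistent.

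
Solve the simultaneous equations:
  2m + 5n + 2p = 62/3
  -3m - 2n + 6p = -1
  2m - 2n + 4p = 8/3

m = 4/3, n = 3, p = 3/2

Row-reduce the augmented matrix:
R1 ← R1 / (2).
R2 ← R2 + 3·R1.
R3 ← R3 − 2·R1.
R2 ← R2 / (11/2).
R1 ← R1 − 5/2·R2.
R3 ← R3 + 7·R2.
R3 ← R3 / (148/11).
R1 ← R1 + 34/11·R3.
R2 ← R2 − 18/11·R3.
Reading off the reduced rows gives m = 4/3, n = 3, p = 3/2.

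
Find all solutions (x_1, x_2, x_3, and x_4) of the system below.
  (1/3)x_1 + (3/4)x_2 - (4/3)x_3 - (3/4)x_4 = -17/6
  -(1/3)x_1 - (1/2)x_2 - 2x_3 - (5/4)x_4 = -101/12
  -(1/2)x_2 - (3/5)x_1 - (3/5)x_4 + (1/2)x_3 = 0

Row-reduce:
R1 ← R1 / (1/3).
R2 ← R2 + 1/3·R1.
R3 ← R3 + 3/5·R1.
R2 ← R2 / (1/4).
R1 ← R1 − 9/4·R2.
R3 ← R3 − 17/20·R2.
R3 ← R3 / (283/30).
R1 ← R1 − 26·R3.
R2 ← R2 + 40/3·R3.
Rank is 3 with 4 unknowns, leaving x_4 free.

infinitely many solutions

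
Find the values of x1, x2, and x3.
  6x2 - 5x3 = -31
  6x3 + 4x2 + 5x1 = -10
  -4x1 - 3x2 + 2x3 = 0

Row-reduce the augmented matrix:
Swap R1 and R2.
R1 ← R1 / (5).
R3 ← R3 + 4·R1.
R2 ← R2 / (6).
R1 ← R1 − 4/5·R2.
R3 ← R3 − 1/5·R2.
R3 ← R3 / (209/30).
R1 ← R1 − 28/15·R3.
R2 ← R2 + 5/6·R3.
Reading off the reduced rows gives x1 = 4, x2 = -6, x3 = -1.

x1 = 4, x2 = -6, x3 = -1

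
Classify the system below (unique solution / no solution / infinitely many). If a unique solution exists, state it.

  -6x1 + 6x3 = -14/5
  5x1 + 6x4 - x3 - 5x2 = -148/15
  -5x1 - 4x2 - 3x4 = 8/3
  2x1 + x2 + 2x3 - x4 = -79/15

Row-reduce the augmented matrix:
R1 ← R1 / (-6).
R2 ← R2 − 5·R1.
R3 ← R3 + 5·R1.
R4 ← R4 − 2·R1.
R2 ← R2 / (-5).
R3 ← R3 + 4·R2.
R4 ← R4 − 1·R2.
R3 ← R3 / (-41/5).
R1 ← R1 + 1·R3.
R2 ← R2 + 4/5·R3.
R4 ← R4 − 24/5·R3.
R4 ← R4 / (-179/41).
R1 ← R1 − 39/41·R4.
R2 ← R2 + 18/41·R4.
R3 ← R3 − 39/41·R4.
Reading off the reduced rows gives x1 = -4/3, x2 = 1, x3 = -9/5, x4 = 0.

x1 = -4/3, x2 = 1, x3 = -9/5, x4 = 0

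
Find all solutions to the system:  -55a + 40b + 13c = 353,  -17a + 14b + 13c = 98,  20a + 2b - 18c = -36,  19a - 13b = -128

no solution

Row-reduce:
R1 ← R1 / (-55).
R2 ← R2 + 17·R1.
R3 ← R3 − 20·R1.
R4 ← R4 − 19·R1.
R2 ← R2 / (18/11).
R1 ← R1 + 8/11·R2.
R3 ← R3 − 182/11·R2.
R4 ← R4 − 9/11·R2.
R3 ← R3 / (-4684/45).
R1 ← R1 − 169/45·R3.
R2 ← R2 − 247/45·R3.
Row 4 reduces to 0 = -1/2, a contradiction. The system is inconsistent.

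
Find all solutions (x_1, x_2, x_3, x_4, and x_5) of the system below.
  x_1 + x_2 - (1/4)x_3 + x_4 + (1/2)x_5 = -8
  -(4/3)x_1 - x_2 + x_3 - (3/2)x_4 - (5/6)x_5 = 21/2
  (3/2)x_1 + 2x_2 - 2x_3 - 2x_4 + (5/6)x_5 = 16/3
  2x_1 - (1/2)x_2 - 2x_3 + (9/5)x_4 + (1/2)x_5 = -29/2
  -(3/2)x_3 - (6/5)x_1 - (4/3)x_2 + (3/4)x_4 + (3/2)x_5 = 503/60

Row-reduce the augmented matrix:
R2 ← R2 + 4/3·R1.
R3 ← R3 − 3/2·R1.
R4 ← R4 − 2·R1.
R5 ← R5 + 6/5·R1.
R2 ← R2 / (1/3).
R1 ← R1 − 1·R2.
R3 ← R3 − 1/2·R2.
R4 ← R4 + 5/2·R2.
R5 ← R5 + 2/15·R2.
R3 ← R3 / (-21/8).
R1 ← R1 + 9/4·R3.
R2 ← R2 − 2·R3.
R4 ← R4 − 7/2·R3.
R5 ← R5 + 23/15·R3.
R4 ← R4 / (-347/60).
R1 ← R1 − 30/7·R4.
R2 ← R2 + 125/42·R4.
R3 ← R3 − 26/21·R4.
R5 ← R5 − 953/252·R4.
R5 ← R5 / (86125/87444).
R1 ← R1 + 615/2429·R5.
R2 ← R2 − 3103/7287·R5.
R3 ← R3 + 2962/7287·R5.
R4 ← R4 − 235/1041·R5.
Reading off the reduced rows gives x_1 = -4, x_2 = -1, x_3 = 0, x_4 = -5, x_5 = 4.

x_1 = -4, x_2 = -1, x_3 = 0, x_4 = -5, x_5 = 4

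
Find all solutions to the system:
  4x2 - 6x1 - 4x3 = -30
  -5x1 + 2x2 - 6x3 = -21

Row-reduce:
R1 ← R1 / (-6).
R2 ← R2 + 5·R1.
R2 ← R2 / (-4/3).
R1 ← R1 + 2/3·R2.
Rank is 2 with 3 unknowns, leaving x3 free.

infinitely many solutions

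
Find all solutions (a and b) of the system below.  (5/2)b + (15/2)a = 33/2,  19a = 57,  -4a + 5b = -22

Row-reduce:
R1 ← R1 / (15/2).
R2 ← R2 − 19·R1.
R3 ← R3 + 4·R1.
R2 ← R2 / (-19/3).
R1 ← R1 − 1/3·R2.
R3 ← R3 − 19/3·R2.
Row 3 reduces to 0 = 2, a contradiction. The system is inconsistent.

no solution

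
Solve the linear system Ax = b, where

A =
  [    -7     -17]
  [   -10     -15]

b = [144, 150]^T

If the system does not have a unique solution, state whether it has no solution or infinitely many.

x_1 = -6, x_2 = -6

Row-reduce the augmented matrix:
R1 ← R1 / (-7).
R2 ← R2 + 10·R1.
R2 ← R2 / (65/7).
R1 ← R1 − 17/7·R2.
Reading off the reduced rows gives x_1 = -6, x_2 = -6.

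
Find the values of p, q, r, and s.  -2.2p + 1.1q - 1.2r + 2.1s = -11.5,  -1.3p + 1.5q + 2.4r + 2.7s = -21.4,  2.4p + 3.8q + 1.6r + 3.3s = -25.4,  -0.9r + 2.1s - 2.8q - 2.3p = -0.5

p = 1, q = -3, r = -2, s = -4

Row-reduce the augmented matrix:
R1 ← R1 / (-11/5).
R2 ← R2 + 13/10·R1.
R3 ← R3 − 12/5·R1.
R4 ← R4 + 23/10·R1.
R2 ← R2 / (17/20).
R1 ← R1 + 1/2·R2.
R3 ← R3 − 5·R2.
R4 ← R4 + 79/20·R2.
R3 ← R3 / (-16828/935).
R1 ← R1 − 444/187·R3.
R2 ← R2 − 684/187·R3.
R4 ← R4 − 27681/1870·R3.
R4 ← R4 / (1421703/336560).
R1 ← R1 + 4131/8414·R4.
R2 ← R2 − 9327/8414·R4.
R3 ← R3 − 5595/33656·R4.
Reading off the reduced rows gives p = 1, q = -3, r = -2, s = -4.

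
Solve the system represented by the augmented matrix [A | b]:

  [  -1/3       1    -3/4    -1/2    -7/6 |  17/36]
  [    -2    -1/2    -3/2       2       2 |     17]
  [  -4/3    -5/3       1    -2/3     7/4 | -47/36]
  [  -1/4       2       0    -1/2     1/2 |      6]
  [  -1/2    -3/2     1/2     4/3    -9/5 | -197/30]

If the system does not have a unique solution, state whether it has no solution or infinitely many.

x_1 = -5/3, x_2 = 8/3, x_3 = -8/3, x_4 = 5/2, x_5 = 3

Row-reduce the augmented matrix:
R1 ← R1 / (-1/3).
R2 ← R2 + 2·R1.
R3 ← R3 + 4/3·R1.
R4 ← R4 + 1/4·R1.
R5 ← R5 + 1/2·R1.
R2 ← R2 / (-13/2).
R1 ← R1 + 3·R2.
R3 ← R3 + 17/3·R2.
R4 ← R4 − 5/4·R2.
R5 ← R5 + 3·R2.
R3 ← R3 / (18/13).
R1 ← R1 − 45/52·R3.
R2 ← R2 + 6/13·R3.
R4 ← R4 − 237/208·R3.
R5 ← R5 − 25/104·R3.
R4 ← R4 / (479/144).
R1 ← R1 − 13/12·R4.
R2 ← R2 + 16/9·R4.
R3 ← R3 + 59/27·R4.
R5 ← R5 − 65/216·R4.
R5 ← R5 / (-83213/19160).
R1 ← R1 + 2213/1916·R5.
R2 ← R2 − 819/1916·R5.
R3 ← R3 − 10235/5748·R5.
R4 ← R4 − 4933/3832·R5.
Reading off the reduced rows gives x_1 = -5/3, x_2 = 8/3, x_3 = -8/3, x_4 = 5/2, x_5 = 3.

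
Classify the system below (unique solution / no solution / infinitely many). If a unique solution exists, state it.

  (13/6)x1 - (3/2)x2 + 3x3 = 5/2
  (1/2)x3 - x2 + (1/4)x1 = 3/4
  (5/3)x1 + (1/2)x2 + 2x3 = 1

Row-reduce:
R1 ← R1 / (13/6).
R2 ← R2 − 1/4·R1.
R3 ← R3 − 5/3·R1.
R2 ← R2 / (-43/52).
R1 ← R1 + 9/13·R2.
R3 ← R3 − 43/26·R2.
Rank is 2 with 3 unknowns, leaving x3 free.

infinitely many solutions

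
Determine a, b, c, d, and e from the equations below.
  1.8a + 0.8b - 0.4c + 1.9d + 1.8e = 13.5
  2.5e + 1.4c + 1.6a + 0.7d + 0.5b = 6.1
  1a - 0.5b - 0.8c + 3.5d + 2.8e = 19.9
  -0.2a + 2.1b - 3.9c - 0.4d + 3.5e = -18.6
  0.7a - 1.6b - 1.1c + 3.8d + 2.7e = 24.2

a = 6, b = -4, c = 0, d = 5, e = -2

Row-reduce the augmented matrix:
R1 ← R1 / (9/5).
R2 ← R2 − 8/5·R1.
R3 ← R3 − 1·R1.
R4 ← R4 + 1/5·R1.
R5 ← R5 − 7/10·R1.
R2 ← R2 / (-19/90).
R1 ← R1 − 4/9·R2.
R3 ← R3 + 17/18·R2.
R4 ← R4 − 197/90·R2.
R5 ← R5 + 86/45·R2.
R3 ← R3 / (-801/95).
R1 ← R1 − 66/19·R3.
R2 ← R2 + 158/19·R3.
R4 ← R4 − 2709/190·R3.
R5 ← R5 + 3199/190·R3.
R4 ← R4 / (2087/1780).
R1 ← R1 − 321/178·R4.
R2 ← R2 + 186/89·R4.
R3 ← R3 + 145/178·R4.
R5 ← R5 + 303/178·R4.
R5 ← R5 / (490543/41740).
R1 ← R1 + 51239/4174·R5.
R2 ← R2 − 30158/2087·R5.
R3 ← R3 − 13988/2087·R5.
R4 ← R4 − 16495/2087·R5.
Reading off the reduced rows gives a = 6, b = -4, c = 0, d = 5, e = -2.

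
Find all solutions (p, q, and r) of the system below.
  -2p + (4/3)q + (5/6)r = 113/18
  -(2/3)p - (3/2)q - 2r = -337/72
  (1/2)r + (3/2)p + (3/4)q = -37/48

Row-reduce the augmented matrix:
R1 ← R1 / (-2).
R2 ← R2 + 2/3·R1.
R3 ← R3 − 3/2·R1.
R2 ← R2 / (-35/18).
R1 ← R1 + 2/3·R2.
R3 ← R3 − 7/4·R2.
R3 ← R3 / (-37/40).
R1 ← R1 − 51/140·R3.
R2 ← R2 − 41/35·R3.
Reading off the reduced rows gives p = -5/3, q = 3/4, r = 7/3.

p = -5/3, q = 3/4, r = 7/3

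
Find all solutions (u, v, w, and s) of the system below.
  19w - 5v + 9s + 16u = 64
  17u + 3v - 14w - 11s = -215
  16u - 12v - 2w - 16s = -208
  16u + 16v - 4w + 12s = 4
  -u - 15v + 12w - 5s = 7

Row-reduce the augmented matrix:
R1 ← R1 / (16).
R2 ← R2 − 17·R1.
R3 ← R3 − 16·R1.
R4 ← R4 − 16·R1.
R5 ← R5 + 1·R1.
R2 ← R2 / (133/16).
R1 ← R1 + 5/16·R2.
R3 ← R3 + 7·R2.
R4 ← R4 − 21·R2.
R5 ← R5 + 245/16·R2.
R3 ← R3 / (-946/19).
R1 ← R1 + 13/133·R3.
R2 ← R2 + 547/133·R3.
R4 ← R4 − 1204/19·R3.
R5 ← R5 + 946/19·R3.
R4 ← R4 / (12/11).
R1 ← R1 + 422/3311·R4.
R2 ← R2 − 3383/3311·R4.
R3 ← R3 − 402/473·R4.
R5 reduces to 0 = 0, so the extra equation is consistent.
Reading off the reduced rows gives u = -5, v = 3, w = 6, s = 5.

u = -5, v = 3, w = 6, s = 5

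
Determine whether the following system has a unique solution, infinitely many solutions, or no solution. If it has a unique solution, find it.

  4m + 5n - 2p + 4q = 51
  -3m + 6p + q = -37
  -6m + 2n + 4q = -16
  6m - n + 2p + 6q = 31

m = 5, n = 3, p = -4, q = 2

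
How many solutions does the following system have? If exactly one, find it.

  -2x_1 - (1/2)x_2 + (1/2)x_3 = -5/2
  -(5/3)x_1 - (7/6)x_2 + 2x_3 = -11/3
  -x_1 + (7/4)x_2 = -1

x_1 = 1, x_2 = 0, x_3 = -1

Row-reduce the augmented matrix:
R1 ← R1 / (-2).
R2 ← R2 + 5/3·R1.
R3 ← R3 + 1·R1.
R2 ← R2 / (-3/4).
R1 ← R1 − 1/4·R2.
R3 ← R3 − 2·R2.
R3 ← R3 / (143/36).
R1 ← R1 − 5/18·R3.
R2 ← R2 + 19/9·R3.
Reading off the reduced rows gives x_1 = 1, x_2 = 0, x_3 = -1.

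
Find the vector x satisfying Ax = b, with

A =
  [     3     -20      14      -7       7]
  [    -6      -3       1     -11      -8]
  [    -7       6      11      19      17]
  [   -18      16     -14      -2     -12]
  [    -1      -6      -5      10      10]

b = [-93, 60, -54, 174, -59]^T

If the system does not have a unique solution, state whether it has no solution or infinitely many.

Row-reduce the augmented matrix:
R1 ← R1 / (3).
R2 ← R2 + 6·R1.
R3 ← R3 + 7·R1.
R4 ← R4 + 18·R1.
R5 ← R5 + 1·R1.
R2 ← R2 / (-43).
R1 ← R1 + 20/3·R2.
R3 ← R3 + 122/3·R2.
R4 ← R4 + 104·R2.
R5 ← R5 + 38/3·R2.
R3 ← R3 / (2095/129).
R1 ← R1 − 22/129·R3.
R2 ← R2 + 29/43·R3.
R4 ← R4 + 6/43·R3.
R5 ← R5 + 1145/129·R3.
R4 ← R4 / (34968/2095).
R1 ← R1 − 2653/2095·R4.
R2 ← R2 − 3507/2095·R4.
R3 ← R3 − 3394/2095·R4.
R5 ← R5 − 12323/419·R4.
R5 ← R5 / (-11815/5828).
R1 ← R1 + 469/5828·R5.
R2 ← R2 + 3311/5828·R5.
R3 ← R3 − 515/2914·R5.
R4 ← R4 − 5491/5828·R5.
Reading off the reduced rows gives x_1 = -4, x_2 = 3, x_3 = -1, x_4 = -2, x_5 = -3.

x_1 = -4, x_2 = 3, x_3 = -1, x_4 = -2, x_5 = -3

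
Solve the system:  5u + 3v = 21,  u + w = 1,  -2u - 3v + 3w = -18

infinitely many solutions

Row-reduce:
R1 ← R1 / (5).
R2 ← R2 − 1·R1.
R3 ← R3 + 2·R1.
R2 ← R2 / (-3/5).
R1 ← R1 − 3/5·R2.
R3 ← R3 + 9/5·R2.
Rank is 2 with 3 unknowns, leaving w free.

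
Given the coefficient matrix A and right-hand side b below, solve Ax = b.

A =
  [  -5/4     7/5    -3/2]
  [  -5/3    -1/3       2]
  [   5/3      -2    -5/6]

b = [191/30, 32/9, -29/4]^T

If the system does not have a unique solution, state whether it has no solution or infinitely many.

x_1 = -3, x_2 = 4/3, x_3 = -1/2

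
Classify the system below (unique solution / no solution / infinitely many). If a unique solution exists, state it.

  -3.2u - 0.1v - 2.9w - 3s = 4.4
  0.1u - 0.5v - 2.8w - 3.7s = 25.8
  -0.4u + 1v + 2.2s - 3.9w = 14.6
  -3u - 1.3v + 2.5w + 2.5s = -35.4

u = 6, v = -2, w = -6, s = -2

Row-reduce the augmented matrix:
R1 ← R1 / (-16/5).
R2 ← R2 − 1/10·R1.
R3 ← R3 + 2/5·R1.
R4 ← R4 + 3·R1.
R2 ← R2 / (-161/320).
R1 ← R1 − 1/32·R2.
R3 ← R3 − 81/80·R2.
R4 ← R4 + 193/160·R2.
R3 ← R3 / (-15061/1610).
R1 ← R1 − 117/161·R3.
R2 ← R2 − 925/161·R3.
R4 ← R4 − 1956/161·R3.
R4 ← R4 / (1180337/150610).
R1 ← R1 − 4651/15061·R4.
R2 ← R2 − 66764/15061·R4.
R3 ← R3 − 8146/15061·R4.
Reading off the reduced rows gives u = 6, v = -2, w = -6, s = -2.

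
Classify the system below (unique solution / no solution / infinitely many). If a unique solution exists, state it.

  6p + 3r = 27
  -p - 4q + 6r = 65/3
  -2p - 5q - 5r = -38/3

p = 3, q = -5/3, r = 3

Row-reduce the augmented matrix:
R1 ← R1 / (6).
R2 ← R2 + 1·R1.
R3 ← R3 + 2·R1.
R2 ← R2 / (-4).
R3 ← R3 + 5·R2.
R3 ← R3 / (-97/8).
R1 ← R1 − 1/2·R3.
R2 ← R2 + 13/8·R3.
Reading off the reduced rows gives p = 3, q = -5/3, r = 3.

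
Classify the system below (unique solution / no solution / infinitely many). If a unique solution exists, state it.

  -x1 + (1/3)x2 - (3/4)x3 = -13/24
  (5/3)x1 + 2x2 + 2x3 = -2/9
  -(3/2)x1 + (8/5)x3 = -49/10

x1 = 5/3, x2 = 0, x3 = -3/2

Row-reduce the augmented matrix:
R1 ← R1 / (-1).
R2 ← R2 − 5/3·R1.
R3 ← R3 + 3/2·R1.
R2 ← R2 / (23/9).
R1 ← R1 + 1/3·R2.
R3 ← R3 + 1/2·R2.
R3 ← R3 / (1321/460).
R1 ← R1 − 39/46·R3.
R2 ← R2 − 27/92·R3.
Reading off the reduced rows gives x1 = 5/3, x2 = 0, x3 = -3/2.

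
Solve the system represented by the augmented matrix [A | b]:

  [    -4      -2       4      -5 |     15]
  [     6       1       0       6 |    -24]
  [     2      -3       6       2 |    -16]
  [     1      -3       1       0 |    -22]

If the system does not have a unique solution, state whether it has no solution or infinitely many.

Row-reduce the augmented matrix:
R1 ← R1 / (-4).
R2 ← R2 − 6·R1.
R3 ← R3 − 2·R1.
R4 ← R4 − 1·R1.
R2 ← R2 / (-2).
R1 ← R1 − 1/2·R2.
R3 ← R3 + 4·R2.
R4 ← R4 + 7/2·R2.
R3 ← R3 / (-4).
R1 ← R1 − 1/2·R3.
R2 ← R2 + 3·R3.
R4 ← R4 + 17/2·R3.
R4 ← R4 / (-63/16).
R1 ← R1 − 19/16·R4.
R2 ← R2 + 9/8·R4.
R3 ← R3 + 5/8·R4.
Reading off the reduced rows gives x_1 = -6, x_2 = 6, x_3 = 2, x_4 = 1.

x_1 = -6, x_2 = 6, x_3 = 2, x_4 = 1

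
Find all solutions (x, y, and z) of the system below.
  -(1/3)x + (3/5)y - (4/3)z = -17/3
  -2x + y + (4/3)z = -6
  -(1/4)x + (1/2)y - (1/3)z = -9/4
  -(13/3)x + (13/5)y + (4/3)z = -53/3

x = 5, y = 0, z = 3

Row-reduce the augmented matrix:
R1 ← R1 / (-1/3).
R2 ← R2 + 2·R1.
R3 ← R3 + 1/4·R1.
R4 ← R4 + 13/3·R1.
R2 ← R2 / (-13/5).
R1 ← R1 + 9/5·R2.
R3 ← R3 − 1/20·R2.
R4 ← R4 + 26/5·R2.
R3 ← R3 / (11/13).
R1 ← R1 + 32/13·R3.
R2 ← R2 + 140/39·R3.
R4 reduces to 0 = 0, so the extra equation is consistent.
Reading off the reduced rows gives x = 5, y = 0, z = 3.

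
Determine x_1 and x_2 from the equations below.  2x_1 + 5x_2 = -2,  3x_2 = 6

Row-reduce the augmented matrix:
R1 ← R1 / (2).
R2 ← R2 / (3).
R1 ← R1 − 5/2·R2.
Reading off the reduced rows gives x_1 = -6, x_2 = 2.

x_1 = -6, x_2 = 2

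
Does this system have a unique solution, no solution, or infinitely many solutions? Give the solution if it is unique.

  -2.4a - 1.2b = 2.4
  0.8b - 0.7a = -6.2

Row-reduce the augmented matrix:
R1 ← R1 / (-12/5).
R2 ← R2 + 7/10·R1.
R2 ← R2 / (23/20).
R1 ← R1 − 1/2·R2.
Reading off the reduced rows gives a = 2, b = -6.

a = 2, b = -6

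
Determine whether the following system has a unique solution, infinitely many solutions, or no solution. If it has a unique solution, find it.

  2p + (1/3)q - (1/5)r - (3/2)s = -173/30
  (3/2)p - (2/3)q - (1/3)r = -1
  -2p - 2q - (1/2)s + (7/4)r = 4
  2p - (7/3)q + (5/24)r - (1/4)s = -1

Row-reduce:
R1 ← R1 / (2).
R2 ← R2 − 3/2·R1.
R3 ← R3 + 2·R1.
R4 ← R4 − 2·R1.
R2 ← R2 / (-11/12).
R1 ← R1 − 1/6·R2.
R3 ← R3 + 5/3·R2.
R4 ← R4 + 8/3·R2.
R3 ← R3 / (113/60).
R1 ← R1 + 2/15·R3.
R2 ← R2 − 1/5·R3.
R4 ← R4 − 113/120·R3.
Row 4 reduces to 0 = -1, a contradiction. The system is inconsistent.

no solution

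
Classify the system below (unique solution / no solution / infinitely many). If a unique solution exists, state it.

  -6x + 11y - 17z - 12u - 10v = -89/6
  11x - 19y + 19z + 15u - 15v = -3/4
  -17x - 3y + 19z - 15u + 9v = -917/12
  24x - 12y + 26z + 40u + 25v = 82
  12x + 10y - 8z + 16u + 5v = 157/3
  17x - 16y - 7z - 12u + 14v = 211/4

x = 3/4, y = -5/3, z = -8/3, u = 2, v = 4/3

Row-reduce the augmented matrix:
R1 ← R1 / (-6).
R2 ← R2 − 11·R1.
R3 ← R3 + 17·R1.
R4 ← R4 − 24·R1.
R5 ← R5 − 12·R1.
R6 ← R6 − 17·R1.
R2 ← R2 / (7/6).
R1 ← R1 + 11/6·R2.
R3 ← R3 + 205/6·R2.
R4 ← R4 − 32·R2.
R5 ← R5 − 32·R2.
R6 ← R6 − 91/6·R2.
R3 ← R3 / (-2024/7).
R1 ← R1 + 114/7·R3.
R2 ← R2 + 73/7·R3.
R4 ← R4 − 2042/7·R3.
R5 ← R5 − 2042/7·R3.
R6 ← R6 − 103·R3.
R4 ← R4 / (-1849/506).
R1 ← R1 − 747/506·R4.
R2 ← R2 − 717/1012·R4.
R3 ← R3 − 651/1012·R4.
R5 ← R5 + 1849/506·R4.
R6 ← R6 + 21513/1012·R4.
Swap R5 and R6.
R5 ← R5 / (1343609/3698).
R1 ← R1 + 31792/1849·R5.
R2 ← R2 + 14795/3698·R5.
R3 ← R3 + 19189/3698·R5.
R4 ← R4 − 24248/1849·R5.
R6 reduces to 0 = 0, so the extra equation is consistent.
Reading off the reduced rows gives x = 3/4, y = -5/3, z = -8/3, u = 2, v = 4/3.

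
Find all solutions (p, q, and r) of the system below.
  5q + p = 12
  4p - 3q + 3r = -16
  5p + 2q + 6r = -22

p = 2, q = 2, r = -6

Row-reduce the augmented matrix:
R2 ← R2 − 4·R1.
R3 ← R3 − 5·R1.
R2 ← R2 / (-23).
R1 ← R1 − 5·R2.
R3 ← R3 + 23·R2.
R3 ← R3 / (3).
R1 ← R1 − 15/23·R3.
R2 ← R2 + 3/23·R3.
Reading off the reduced rows gives p = 2, q = 2, r = -6.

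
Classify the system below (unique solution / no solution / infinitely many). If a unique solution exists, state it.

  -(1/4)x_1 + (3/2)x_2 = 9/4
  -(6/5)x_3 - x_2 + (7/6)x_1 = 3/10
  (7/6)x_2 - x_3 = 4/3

x_1 = 3, x_2 = 2, x_3 = 1

Row-reduce the augmented matrix:
R1 ← R1 / (-1/4).
R2 ← R2 − 7/6·R1.
R2 ← R2 / (6).
R1 ← R1 + 6·R2.
R3 ← R3 − 7/6·R2.
R3 ← R3 / (-23/30).
R1 ← R1 + 6/5·R3.
R2 ← R2 + 1/5·R3.
Reading off the reduced rows gives x_1 = 3, x_2 = 2, x_3 = 1.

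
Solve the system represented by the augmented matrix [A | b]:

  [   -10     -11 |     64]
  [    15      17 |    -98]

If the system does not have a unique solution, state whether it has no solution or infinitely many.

x_1 = -2, x_2 = -4

Row-reduce the augmented matrix:
R1 ← R1 / (-10).
R2 ← R2 − 15·R1.
R2 ← R2 / (1/2).
R1 ← R1 − 11/10·R2.
Reading off the reduced rows gives x_1 = -2, x_2 = -4.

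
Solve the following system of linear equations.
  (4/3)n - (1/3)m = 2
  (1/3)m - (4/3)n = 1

no solution

Row-reduce:
R1 ← R1 / (-1/3).
R2 ← R2 − 1/3·R1.
Row 2 reduces to 0 = 3, a contradiction. The system is inconsistent.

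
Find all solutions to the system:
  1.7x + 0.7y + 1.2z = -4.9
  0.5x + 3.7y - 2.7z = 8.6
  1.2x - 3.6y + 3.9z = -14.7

x = -3, y = 2, z = -1

Row-reduce the augmented matrix:
R1 ← R1 / (17/10).
R2 ← R2 − 1/2·R1.
R3 ← R3 − 6/5·R1.
R2 ← R2 / (297/85).
R1 ← R1 − 7/17·R2.
R3 ← R3 + 348/85·R2.
R3 ← R3 / (-173/330).
R1 ← R1 − 211/198·R3.
R2 ← R2 + 173/198·R3.
Reading off the reduced rows gives x = -3, y = 2, z = -1.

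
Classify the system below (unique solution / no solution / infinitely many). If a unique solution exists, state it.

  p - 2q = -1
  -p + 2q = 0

no solution

Row-reduce:
R2 ← R2 + 1·R1.
Row 2 reduces to 0 = -1, a contradiction. The system is inconsistent.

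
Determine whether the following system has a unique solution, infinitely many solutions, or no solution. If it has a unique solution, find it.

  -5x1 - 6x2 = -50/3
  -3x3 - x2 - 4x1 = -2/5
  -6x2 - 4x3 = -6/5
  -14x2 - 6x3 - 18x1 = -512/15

x1 = 4/3, x2 = 5/3, x3 = -11/5

Row-reduce the augmented matrix:
R1 ← R1 / (-5).
R2 ← R2 + 4·R1.
R4 ← R4 + 18·R1.
R2 ← R2 / (19/5).
R1 ← R1 − 6/5·R2.
R3 ← R3 + 6·R2.
R4 ← R4 − 38/5·R2.
R3 ← R3 / (-166/19).
R1 ← R1 − 18/19·R3.
R2 ← R2 + 15/19·R3.
R4 reduces to 0 = 0, so the extra equation is consistent.
Reading off the reduced rows gives x1 = 4/3, x2 = 5/3, x3 = -11/5.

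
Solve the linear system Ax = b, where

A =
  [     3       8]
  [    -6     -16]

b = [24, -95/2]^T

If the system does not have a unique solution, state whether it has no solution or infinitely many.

no solution

Row-reduce:
R1 ← R1 / (3).
R2 ← R2 + 6·R1.
Row 2 reduces to 0 = 1/2, a contradiction. The system is inconsistent.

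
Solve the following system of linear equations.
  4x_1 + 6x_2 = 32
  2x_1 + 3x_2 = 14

no solution

Row-reduce:
R1 ← R1 / (4).
R2 ← R2 − 2·R1.
Row 2 reduces to 0 = -2, a contradiction. The system is inconsistent.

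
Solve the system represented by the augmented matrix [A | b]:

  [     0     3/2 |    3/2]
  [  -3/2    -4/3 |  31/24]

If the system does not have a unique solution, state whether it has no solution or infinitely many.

Row-reduce the augmented matrix:
Swap R1 and R2.
R1 ← R1 / (-3/2).
R2 ← R2 / (3/2).
R1 ← R1 − 8/9·R2.
Reading off the reduced rows gives x_1 = -7/4, x_2 = 1.

x_1 = -7/4, x_2 = 1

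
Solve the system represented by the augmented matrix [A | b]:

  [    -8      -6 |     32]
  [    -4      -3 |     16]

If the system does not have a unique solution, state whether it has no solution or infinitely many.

infinitely many solutions

Row-reduce:
R1 ← R1 / (-8).
R2 ← R2 + 4·R1.
Rank is 1 with 2 unknowns, leaving x_2 free.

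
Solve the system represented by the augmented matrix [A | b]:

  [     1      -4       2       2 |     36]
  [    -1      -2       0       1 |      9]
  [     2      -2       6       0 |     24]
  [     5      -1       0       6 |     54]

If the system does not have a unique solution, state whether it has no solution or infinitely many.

x_1 = 6, x_2 = -6, x_3 = 0, x_4 = 3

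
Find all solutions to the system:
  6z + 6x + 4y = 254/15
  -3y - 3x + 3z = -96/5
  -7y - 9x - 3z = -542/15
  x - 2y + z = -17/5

x = 8/3, y = 7/3, z = -7/5

Row-reduce the augmented matrix:
R1 ← R1 / (6).
R2 ← R2 + 3·R1.
R3 ← R3 + 9·R1.
R4 ← R4 − 1·R1.
R2 ← R2 / (-1).
R1 ← R1 − 2/3·R2.
R3 ← R3 + 1·R2.
R4 ← R4 + 8/3·R2.
Swap R3 and R4.
R3 ← R3 / (-16).
R1 ← R1 − 5·R3.
R2 ← R2 + 6·R3.
R4 reduces to 0 = 0, so the extra equation is consistent.
Reading off the reduced rows gives x = 8/3, y = 7/3, z = -7/5.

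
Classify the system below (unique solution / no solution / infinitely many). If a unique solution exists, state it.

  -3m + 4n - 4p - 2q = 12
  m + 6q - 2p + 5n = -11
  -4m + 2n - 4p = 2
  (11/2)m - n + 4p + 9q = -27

Row-reduce:
R1 ← R1 / (-3).
R2 ← R2 − 1·R1.
R3 ← R3 + 4·R1.
R4 ← R4 − 11/2·R1.
R2 ← R2 / (19/3).
R1 ← R1 + 4/3·R2.
R3 ← R3 + 10/3·R2.
R4 ← R4 − 19/3·R2.
R3 ← R3 / (-8/19).
R1 ← R1 − 12/19·R3.
R2 ← R2 + 10/19·R3.
Row 4 reduces to 0 = 2, a contradiction. The system is inconsistent.

no solution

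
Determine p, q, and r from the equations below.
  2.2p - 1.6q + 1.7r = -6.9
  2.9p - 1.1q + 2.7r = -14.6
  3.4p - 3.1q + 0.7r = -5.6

Row-reduce the augmented matrix:
R1 ← R1 / (11/5).
R2 ← R2 − 29/10·R1.
R3 ← R3 − 17/5·R1.
R2 ← R2 / (111/110).
R1 ← R1 + 8/11·R2.
R3 ← R3 + 69/110·R2.
R3 ← R3 / (-243/148).
R1 ← R1 − 245/222·R3.
R2 ← R2 − 101/222·R3.
Reading off the reduced rows gives p = -6, q = -5, r = -1.

p = -6, q = -5, r = -1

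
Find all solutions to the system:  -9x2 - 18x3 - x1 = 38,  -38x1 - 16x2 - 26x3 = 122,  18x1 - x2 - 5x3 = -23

infinitely many solutions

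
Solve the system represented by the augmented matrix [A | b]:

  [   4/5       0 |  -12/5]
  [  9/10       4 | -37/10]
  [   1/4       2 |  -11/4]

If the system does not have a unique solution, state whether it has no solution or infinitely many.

no solution

Row-reduce:
R1 ← R1 / (4/5).
R2 ← R2 − 9/10·R1.
R3 ← R3 − 1/4·R1.
R2 ← R2 / (4).
R3 ← R3 − 2·R2.
Row 3 reduces to 0 = -3/2, a contradiction. The system is inconsistent.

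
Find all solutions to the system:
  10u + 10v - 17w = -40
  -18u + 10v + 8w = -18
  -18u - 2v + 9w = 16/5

u = 1, v = -8/5, w = 2

Row-reduce the augmented matrix:
R1 ← R1 / (10).
R2 ← R2 + 18·R1.
R3 ← R3 + 18·R1.
R2 ← R2 / (28).
R1 ← R1 − 1·R2.
R3 ← R3 − 16·R2.
R3 ← R3 / (-304/35).
R1 ← R1 + 25/28·R3.
R2 ← R2 + 113/140·R3.
Reading off the reduced rows gives u = 1, v = -8/5, w = 2.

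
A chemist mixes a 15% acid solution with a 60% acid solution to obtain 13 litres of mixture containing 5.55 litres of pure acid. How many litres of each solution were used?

litres of solution A: 5, litres of solution B: 8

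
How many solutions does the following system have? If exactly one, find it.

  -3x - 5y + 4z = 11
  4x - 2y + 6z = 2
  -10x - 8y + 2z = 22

Row-reduce:
R1 ← R1 / (-3).
R2 ← R2 − 4·R1.
R3 ← R3 + 10·R1.
R2 ← R2 / (-26/3).
R1 ← R1 − 5/3·R2.
R3 ← R3 − 26/3·R2.
Row 3 reduces to 0 = 2, a contradiction. The system is inconsistent.

no solution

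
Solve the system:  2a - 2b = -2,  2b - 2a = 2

Row-reduce:
R1 ← R1 / (2).
R2 ← R2 + 2·R1.
Rank is 1 with 2 unknowns, leaving b free.

infinitely many solutions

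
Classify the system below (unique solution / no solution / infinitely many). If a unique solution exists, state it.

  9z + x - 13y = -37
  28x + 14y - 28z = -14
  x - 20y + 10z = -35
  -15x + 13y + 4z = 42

Row-reduce the augmented matrix:
R2 ← R2 − 28·R1.
R3 ← R3 − 1·R1.
R4 ← R4 + 15·R1.
R2 ← R2 / (378).
R1 ← R1 + 13·R2.
R3 ← R3 + 7·R2.
R4 ← R4 + 182·R2.
R3 ← R3 / (-113/27).
R1 ← R1 + 17/27·R3.
R2 ← R2 + 20/27·R3.
R4 ← R4 − 113/27·R3.
R4 reduces to 0 = 0, so the extra equation is consistent.
Reading off the reduced rows gives x = -5, y = -1, z = -5.

x = -5, y = -1, z = -5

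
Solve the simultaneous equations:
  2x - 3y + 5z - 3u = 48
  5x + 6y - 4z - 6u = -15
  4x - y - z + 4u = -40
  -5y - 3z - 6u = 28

Row-reduce the augmented matrix:
R1 ← R1 / (2).
R2 ← R2 − 5·R1.
R3 ← R3 − 4·R1.
R2 ← R2 / (27/2).
R1 ← R1 + 3/2·R2.
R3 ← R3 − 5·R2.
R4 ← R4 + 5·R2.
R3 ← R3 / (-44/9).
R1 ← R1 − 2/3·R3.
R2 ← R2 + 11/9·R3.
R4 ← R4 + 82/9·R3.
R4 ← R4 / (-507/22).
R1 ← R1 + 1/22·R4.
R2 ← R2 + 9/4·R4.
R3 ← R3 + 85/44·R4.
Reading off the reduced rows gives x = -3, y = -2, z = 6, u = -6.

x = -3, y = -2, z = 6, u = -6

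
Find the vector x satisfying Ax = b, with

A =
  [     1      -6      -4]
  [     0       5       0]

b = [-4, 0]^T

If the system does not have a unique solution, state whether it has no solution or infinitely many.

Row-reduce:
R2 ← R2 / (5).
R1 ← R1 + 6·R2.
Rank is 2 with 3 unknowns, leaving x_3 free.

infinitely many solutions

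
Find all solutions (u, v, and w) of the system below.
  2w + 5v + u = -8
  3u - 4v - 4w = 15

infinitely many solutions

Row-reduce:
R2 ← R2 − 3·R1.
R2 ← R2 / (-19).
R1 ← R1 − 5·R2.
Rank is 2 with 3 unknowns, leaving w free.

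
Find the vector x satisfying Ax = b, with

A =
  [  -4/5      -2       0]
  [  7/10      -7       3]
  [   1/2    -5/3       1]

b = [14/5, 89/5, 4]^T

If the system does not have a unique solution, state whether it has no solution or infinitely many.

Row-reduce:
R1 ← R1 / (-4/5).
R2 ← R2 − 7/10·R1.
R3 ← R3 − 1/2·R1.
R2 ← R2 / (-35/4).
R1 ← R1 − 5/2·R2.
R3 ← R3 + 35/12·R2.
Row 3 reduces to 0 = -1, a contradiction. The system is inconsistent.

no solution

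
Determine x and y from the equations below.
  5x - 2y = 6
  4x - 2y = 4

x = 2, y = 2

Row-reduce the augmented matrix:
R1 ← R1 / (5).
R2 ← R2 − 4·R1.
R2 ← R2 / (-2/5).
R1 ← R1 + 2/5·R2.
Reading off the reduced rows gives x = 2, y = 2.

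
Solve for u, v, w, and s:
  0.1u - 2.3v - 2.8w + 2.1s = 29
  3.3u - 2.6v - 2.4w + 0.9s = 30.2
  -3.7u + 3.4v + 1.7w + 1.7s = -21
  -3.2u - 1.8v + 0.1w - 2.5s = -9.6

u = 2, v = -4, w = -4, s = 4

Row-reduce the augmented matrix:
R1 ← R1 / (1/10).
R2 ← R2 − 33/10·R1.
R3 ← R3 + 37/10·R1.
R4 ← R4 + 16/5·R1.
R2 ← R2 / (733/10).
R1 ← R1 + 23·R2.
R3 ← R3 + 817/10·R2.
R4 ← R4 + 377/5·R2.
R3 ← R3 / (-11627/7330).
R1 ← R1 − 176/733·R3.
R2 ← R2 − 900/733·R3.
R4 ← R4 − 4513/1466·R3.
R4 ← R4 / (11071/23254).
R1 ← R1 − 17/1057·R4.
R2 ← R2 − 17604/11627·R4.
R3 ← R3 + 23174/11627·R4.
Reading off the reduced rows gives u = 2, v = -4, w = -4, s = 4.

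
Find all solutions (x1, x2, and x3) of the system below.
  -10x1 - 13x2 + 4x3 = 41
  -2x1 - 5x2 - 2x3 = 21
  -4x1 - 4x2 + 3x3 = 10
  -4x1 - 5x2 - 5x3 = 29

x1 = -1, x2 = -3, x3 = -2

Row-reduce the augmented matrix:
R1 ← R1 / (-10).
R2 ← R2 + 2·R1.
R3 ← R3 + 4·R1.
R4 ← R4 + 4·R1.
R2 ← R2 / (-12/5).
R1 ← R1 − 13/10·R2.
R3 ← R3 − 6/5·R2.
R4 ← R4 − 1/5·R2.
Swap R3 and R4.
R3 ← R3 / (-41/6).
R1 ← R1 + 23/12·R3.
R2 ← R2 − 7/6·R3.
R4 reduces to 0 = 0, so the extra equation is consistent.
Reading off the reduced rows gives x1 = -1, x2 = -3, x3 = -2.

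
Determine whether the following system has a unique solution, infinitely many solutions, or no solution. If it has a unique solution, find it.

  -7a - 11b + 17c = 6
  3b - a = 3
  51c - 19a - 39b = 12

infinitely many solutions

Row-reduce:
R1 ← R1 / (-7).
R2 ← R2 + 1·R1.
R3 ← R3 + 19·R1.
R2 ← R2 / (32/7).
R1 ← R1 − 11/7·R2.
R3 ← R3 + 64/7·R2.
Rank is 2 with 3 unknowns, leaving c free.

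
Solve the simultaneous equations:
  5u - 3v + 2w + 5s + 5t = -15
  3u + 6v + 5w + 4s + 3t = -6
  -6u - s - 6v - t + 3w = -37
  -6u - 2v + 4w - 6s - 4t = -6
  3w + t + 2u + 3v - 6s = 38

u = 4, v = 2, w = -2, s = -5, t = 0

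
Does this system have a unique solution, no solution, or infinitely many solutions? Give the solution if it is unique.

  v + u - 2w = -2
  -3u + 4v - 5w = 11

infinitely many solutions

Row-reduce:
R2 ← R2 + 3·R1.
R2 ← R2 / (7).
R1 ← R1 − 1·R2.
Rank is 2 with 3 unknowns, leaving w free.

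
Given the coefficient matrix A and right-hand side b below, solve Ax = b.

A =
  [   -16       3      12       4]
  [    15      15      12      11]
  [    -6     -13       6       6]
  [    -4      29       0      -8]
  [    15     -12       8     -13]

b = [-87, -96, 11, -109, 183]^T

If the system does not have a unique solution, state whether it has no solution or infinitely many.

x_1 = 3, x_2 = -5, x_3 = 0, x_4 = -6

Row-reduce the augmented matrix:
R1 ← R1 / (-16).
R2 ← R2 − 15·R1.
R3 ← R3 + 6·R1.
R4 ← R4 + 4·R1.
R5 ← R5 − 15·R1.
R2 ← R2 / (285/16).
R1 ← R1 + 3/16·R2.
R3 ← R3 + 113/8·R2.
R4 ← R4 − 113/4·R2.
R5 ← R5 + 147/16·R2.
R3 ← R3 / (1894/95).
R1 ← R1 + 48/95·R3.
R2 ← R2 − 124/95·R3.
R4 ← R4 + 3788/95·R3.
R5 ← R5 − 2968/95·R3.
Swap R4 and R5.
R4 ← R4 / (-76772/2841).
R1 ← R1 − 299/947·R4.
R2 ← R2 + 220/947·R4.
R3 ← R3 − 2308/2841·R4.
R5 reduces to 0 = 0, so the extra equation is consistent.
Reading off the reduced rows gives x_1 = 3, x_2 = -5, x_3 = 0, x_4 = -6.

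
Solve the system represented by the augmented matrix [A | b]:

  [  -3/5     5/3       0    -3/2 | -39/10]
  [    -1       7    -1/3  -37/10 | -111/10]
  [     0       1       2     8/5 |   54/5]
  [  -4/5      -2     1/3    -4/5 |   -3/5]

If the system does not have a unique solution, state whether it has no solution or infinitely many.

infinitely many solutions

Row-reduce:
R1 ← R1 / (-3/5).
R2 ← R2 + 1·R1.
R4 ← R4 + 4/5·R1.
R2 ← R2 / (38/9).
R1 ← R1 + 25/9·R2.
R3 ← R3 − 1·R2.
R4 ← R4 + 38/9·R2.
R3 ← R3 / (79/38).
R1 ← R1 + 25/114·R3.
R2 ← R2 + 3/38·R3.
Rank is 3 with 4 unknowns, leaving x_4 free.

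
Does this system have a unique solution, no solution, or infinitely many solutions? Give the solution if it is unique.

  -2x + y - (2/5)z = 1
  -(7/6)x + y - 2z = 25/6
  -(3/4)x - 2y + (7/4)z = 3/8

x = -1, y = -2, z = -5/2

Row-reduce the augmented matrix:
R1 ← R1 / (-2).
R2 ← R2 + 7/6·R1.
R3 ← R3 + 3/4·R1.
R2 ← R2 / (5/12).
R1 ← R1 + 1/2·R2.
R3 ← R3 + 19/8·R2.
R3 ← R3 / (-817/100).
R1 ← R1 + 48/25·R3.
R2 ← R2 + 106/25·R3.
Reading off the reduced rows gives x = -1, y = -2, z = -5/2.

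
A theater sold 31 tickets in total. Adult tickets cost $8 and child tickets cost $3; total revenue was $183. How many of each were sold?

adult tickets: 18, child tickets: 13

Let a = adult tickets, c = child tickets.
  c + a = 31
  8a + 3c = 183
Row-reduce the augmented matrix:
R2 ← R2 − 8·R1.
R2 ← R2 / (-5).
R1 ← R1 − 1·R2.
Reading off the reduced rows gives a = 18, c = 13.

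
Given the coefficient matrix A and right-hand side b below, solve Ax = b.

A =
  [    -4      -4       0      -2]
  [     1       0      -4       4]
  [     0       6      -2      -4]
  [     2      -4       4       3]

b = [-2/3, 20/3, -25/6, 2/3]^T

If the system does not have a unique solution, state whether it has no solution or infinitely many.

x_1 = -1, x_2 = 1/3, x_3 = -1/4, x_4 = 5/3

Row-reduce the augmented matrix:
R1 ← R1 / (-4).
R2 ← R2 − 1·R1.
R4 ← R4 − 2·R1.
R2 ← R2 / (-1).
R1 ← R1 − 1·R2.
R3 ← R3 − 6·R2.
R4 ← R4 + 6·R2.
R3 ← R3 / (-26).
R1 ← R1 + 4·R3.
R2 ← R2 − 4·R3.
R4 ← R4 − 28·R3.
R4 ← R4 / (-9/13).
R1 ← R1 − 18/13·R4.
R2 ← R2 + 23/26·R4.
R3 ← R3 + 17/26·R4.
Reading off the reduced rows gives x_1 = -1, x_2 = 1/3, x_3 = -1/4, x_4 = 5/3.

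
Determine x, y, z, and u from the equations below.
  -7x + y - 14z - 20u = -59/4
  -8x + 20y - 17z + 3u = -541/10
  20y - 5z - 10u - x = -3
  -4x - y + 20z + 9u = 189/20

x = 5/2, y = -1/4, z = 3/2, u = -6/5

Row-reduce the augmented matrix:
R1 ← R1 / (-7).
R2 ← R2 + 8·R1.
R3 ← R3 + 1·R1.
R4 ← R4 + 4·R1.
R2 ← R2 / (132/7).
R1 ← R1 + 1/7·R2.
R3 ← R3 − 139/7·R2.
R4 ← R4 + 11/7·R2.
R3 ← R3 / (-257/132).
R1 ← R1 − 263/132·R3.
R2 ← R2 + 7/132·R3.
R4 ← R4 − 335/12·R3.
R4 ← R4 / (-120854/257).
R1 ← R1 + 8255/257·R4.
R2 ← R2 − 593/257·R4.
R3 ← R3 − 4537/257·R4.
Reading off the reduced rows gives x = 5/2, y = -1/4, z = 3/2, u = -6/5.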